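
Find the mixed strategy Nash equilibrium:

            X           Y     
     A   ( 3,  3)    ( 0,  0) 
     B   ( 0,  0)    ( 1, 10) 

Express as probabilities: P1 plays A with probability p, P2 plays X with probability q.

p = 0.7692, q = 0.25

Work:
Find probabilities that make opponent indifferent:
P2 chooses q to make P1 indifferent between A and B
P1 chooses p to make P2 indifferent between X and Y
Mixed NE: P1 plays (A: 0.7692, B: 0.2308), P2 plays (X: 0.25, Y: 0.75)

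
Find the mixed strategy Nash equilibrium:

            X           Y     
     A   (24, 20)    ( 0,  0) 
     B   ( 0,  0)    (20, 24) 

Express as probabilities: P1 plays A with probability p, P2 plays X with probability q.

p = 0.5455, q = 0.4545

Work:
Find probabilities that make opponent indifferent:
P2 chooses q to make P1 indifferent between A and B
P1 chooses p to make P2 indifferent between X and Y
Mixed NE: P1 plays (A: 0.5455, B: 0.4545), P2 plays (X: 0.4545, Y: 0.5455)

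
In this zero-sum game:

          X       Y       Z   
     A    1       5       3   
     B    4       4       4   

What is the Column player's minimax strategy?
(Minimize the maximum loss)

Column should play X or Z (all achieve the minimum), value = 4

Work:
Column player minimizes Row's maximum payoff:
Column X: max payoff to Row = 4
Column Y: max payoff to Row = 5
Column Z: max payoff to Row = 4
Minimum is 4, achieved by columns X, Z (tied).
Each of X or Z is a minimax strategy.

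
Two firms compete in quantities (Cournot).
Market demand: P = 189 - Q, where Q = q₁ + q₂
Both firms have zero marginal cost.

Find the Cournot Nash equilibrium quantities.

q₁* = q₂* = 63.0; P* = 63.0

Work:
Profit: π_i = P·q_i = (a - q_i - q_j)·q_i
FOC: ∂π_i/∂q_i = a - 2q_i - q_j = 0
Reaction function: q_i = (189 - q_j)/2
Symmetry: q* = 189/3 = 63.0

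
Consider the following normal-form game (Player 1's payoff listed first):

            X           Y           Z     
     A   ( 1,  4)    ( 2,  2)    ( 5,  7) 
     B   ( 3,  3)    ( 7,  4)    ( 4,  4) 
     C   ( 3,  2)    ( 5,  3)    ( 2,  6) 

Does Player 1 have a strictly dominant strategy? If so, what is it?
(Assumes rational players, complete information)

No strictly dominant strategy exists for Player 1

Work:
A strategy strictly dominates another if it gives a strictly higher payoff against every opponent action. Compare each pair of P1's strategies column-by-column:
  A vs B: [1 vs 3, 2 vs 7, 5 vs 4] → A does not strictly dominate B (column X: 1 ≤ 3)
  A vs C: [1 vs 3, 2 vs 5, 5 vs 2] → A does not strictly dominate C (column X: 1 ≤ 3)
  B vs A: [3 vs 1, 7 vs 2, 4 vs 5] → B does not strictly dominate A (column Z: 4 ≤ 5)
  B vs C: [3 vs 3, 7 vs 5, 4 vs 2] → B does not strictly dominate C (column X: 3 ≤ 3)
  C vs A: [3 vs 1, 5 vs 2, 2 vs 5] → C does not strictly dominate A (column Z: 2 ≤ 5)
  C vs B: [3 vs 3, 5 vs 7, 2 vs 4] → C does not strictly dominate B (column X: 3 ≤ 3)
No single strategy strictly dominates all others → no strictly dominant strategy.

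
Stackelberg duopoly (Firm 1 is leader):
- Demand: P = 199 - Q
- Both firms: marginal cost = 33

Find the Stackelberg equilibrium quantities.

q₁* (leader) = 83.0, q₂* (follower) = 41.5

Work:
Follower's reaction: q₂ = (a - c - q₁)/2
Leader substitutes: π₁ = q₁·(a - q₁ - (a-c-q₁)/2 - c)
FOC: q₁* = (199 - 33)/2 = 83.00
Then: q₂* = (199 - 33 - 83.0)/2 = 41.50
Leader has first-mover advantage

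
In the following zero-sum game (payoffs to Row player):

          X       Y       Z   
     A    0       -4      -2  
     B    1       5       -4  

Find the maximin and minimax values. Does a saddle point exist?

Maximin = -4, Minimax = -2, Saddle: False

Work:
Row minimums: [-4, -4] → maximin = -4
Column maximums: [1, 5, -2] → minimax = -2
No saddle point (maximin ≠ minimax). Mixed strategy needed.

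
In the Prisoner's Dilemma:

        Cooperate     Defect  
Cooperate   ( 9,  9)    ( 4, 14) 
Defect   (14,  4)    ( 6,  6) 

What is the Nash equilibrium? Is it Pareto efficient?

(Defect, Defect) is NE; not Pareto efficient

Work:
Defect dominates Cooperate for both players:
If P2 cooperates: Defect (14) > Cooperate (9)
If P2 defects: Defect (6) > Cooperate (4)
NE: (Defect, Defect) with payoff (6, 6)
But (Cooperate, Cooperate) = (9, 9) Pareto dominates (6, 6)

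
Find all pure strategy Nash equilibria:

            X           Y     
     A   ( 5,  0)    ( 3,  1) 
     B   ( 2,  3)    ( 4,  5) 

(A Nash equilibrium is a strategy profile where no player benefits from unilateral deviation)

Nash equilibrium: (B, Y)

Work:
Best responses:
  P1 vs X: payoffs [5, 2] → best response A (payoff 5)
  P1 vs Y: payoffs [3, 4] → best response B (payoff 4)
  P2 vs A: payoffs [0, 1] → best response Y (payoff 1)
  P2 vs B: payoffs [3, 5] → best response Y (payoff 5)
Mutual best responses: (B,Y) → Nash equilibria.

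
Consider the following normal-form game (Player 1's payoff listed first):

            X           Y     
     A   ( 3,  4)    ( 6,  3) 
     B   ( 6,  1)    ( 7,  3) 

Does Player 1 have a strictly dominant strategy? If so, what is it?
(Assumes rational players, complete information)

Yes, Player 1's strictly dominant strategy is B

Work:
A strategy strictly dominates another if it gives a strictly higher payoff against every opponent action. Compare each pair of P1's strategies column-by-column:
  A vs B: [3 vs 6, 6 vs 7] → A does not strictly dominate B (column X: 3 ≤ 6)
  B vs A: [6 vs 3, 7 vs 6] → B strictly dominates A
B strictly dominates every other strategy → strictly dominant.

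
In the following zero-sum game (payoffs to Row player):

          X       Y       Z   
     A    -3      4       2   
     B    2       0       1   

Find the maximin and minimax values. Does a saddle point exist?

Maximin = 0, Minimax = 2, Saddle: False

Work:
Row minimums: [-3, 0] → maximin = 0
Column maximums: [2, 4, 2] → minimax = 2
No saddle point (maximin ≠ minimax). Mixed strategy needed.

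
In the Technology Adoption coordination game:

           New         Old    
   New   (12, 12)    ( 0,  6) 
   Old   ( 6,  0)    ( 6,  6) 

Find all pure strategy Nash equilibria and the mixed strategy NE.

Pure NE: (New, New) and (Old, Old); Mixed NE: p = 0.5, q = 0.5

Work:
Check pure NE:
(New, New): (12, 12) - no unilateral deviation beneficial
(Old, Old): (6, 6) - no unilateral deviation beneficial
Mixed NE: P1 plays New with p = 0.5, P2 plays New with q = 0.5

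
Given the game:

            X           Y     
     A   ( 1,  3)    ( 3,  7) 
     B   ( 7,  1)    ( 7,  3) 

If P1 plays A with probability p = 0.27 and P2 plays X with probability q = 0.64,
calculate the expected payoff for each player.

E[P1] = 5.5744, E[P2] = 2.4544

Work:
E[P1] = p·q·π₁(A,X) + p·(1-q)·π₁(A,Y) + (1-p)·q·π₁(B,X) + (1-p)·(1-q)·π₁(B,Y)
= 0.27·0.64·1 + 0.27·0.36·3 + 0.73·0.64·7 + 0.73·0.36·7
= 5.5744

E[P2] = 2.4544 (similar calculation)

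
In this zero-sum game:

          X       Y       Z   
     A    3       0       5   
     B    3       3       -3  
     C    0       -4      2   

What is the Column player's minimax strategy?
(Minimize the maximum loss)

Column should play X or Y (all achieve the minimum), value = 3

Work:
Column player minimizes Row's maximum payoff:
Column X: max payoff to Row = 3
Column Y: max payoff to Row = 3
Column Z: max payoff to Row = 5
Minimum is 3, achieved by columns X, Y (tied).
Each of X or Y is a minimax strategy.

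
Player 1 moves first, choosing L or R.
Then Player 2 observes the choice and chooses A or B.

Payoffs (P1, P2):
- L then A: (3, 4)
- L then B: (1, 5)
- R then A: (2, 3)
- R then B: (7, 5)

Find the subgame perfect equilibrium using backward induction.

P1 plays R, P2 plays B after L and B after R; Payoff (7, 5)

Work:
Backward induction:
After L: P2 chooses B → P1 gets 1
After R: P2 chooses B → P1 gets 7
P1 chooses R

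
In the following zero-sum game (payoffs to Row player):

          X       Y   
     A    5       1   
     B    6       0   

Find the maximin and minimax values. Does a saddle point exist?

Maximin = 1, Minimax = 1, Saddle: True

Work:
Row minimums: [1, 0] → maximin = 1
Column maximums: [6, 1] → minimax = 1
Saddle point exists! Game value = 1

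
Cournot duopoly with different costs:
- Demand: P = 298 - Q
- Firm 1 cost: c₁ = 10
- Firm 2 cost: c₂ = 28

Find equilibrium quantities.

q₁* = 102.0, q₂* = 84.0

Work:
Reaction: q₁ = (298 - 10 - q₂)/2
Reaction: q₂ = (298 - 28 - q₁)/2
Solve simultaneously:
q₁* = (298 - 2×10 + 28)/3 = 102.0
q₂* = (298 - 2×28 + 10)/3 = 84.0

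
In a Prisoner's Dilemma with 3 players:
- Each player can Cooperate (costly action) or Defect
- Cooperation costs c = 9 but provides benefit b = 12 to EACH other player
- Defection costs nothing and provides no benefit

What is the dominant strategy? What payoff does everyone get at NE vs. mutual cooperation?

Dominant: Defect; NE payoff = 0; Coop payoff = 15

Work:
Defect dominates (saves cost c = 9, benefit to others is external)
NE: All defect → everyone gets 0
If all cooperate: each receives (2)×12 - 9 = 15
Social dilemma: 15 > 0 but NE gives 0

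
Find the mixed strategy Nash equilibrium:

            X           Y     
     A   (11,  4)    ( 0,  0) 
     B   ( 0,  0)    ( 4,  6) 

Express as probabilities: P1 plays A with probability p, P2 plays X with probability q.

p = 0.6, q = 0.2667

Work:
Find probabilities that make opponent indifferent:
P2 chooses q to make P1 indifferent between A and B
P1 chooses p to make P2 indifferent between X and Y
Mixed NE: P1 plays (A: 0.6, B: 0.4), P2 plays (X: 0.2667, Y: 0.7333)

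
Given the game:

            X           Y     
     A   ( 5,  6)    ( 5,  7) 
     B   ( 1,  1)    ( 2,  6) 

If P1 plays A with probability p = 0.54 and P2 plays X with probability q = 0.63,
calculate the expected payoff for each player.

E[P1] = 3.3302, E[P2] = 4.7508

Work:
E[P1] = p·q·π₁(A,X) + p·(1-q)·π₁(A,Y) + (1-p)·q·π₁(B,X) + (1-p)·(1-q)·π₁(B,Y)
= 0.54·0.63·5 + 0.54·0.37·5 + 0.46·0.63·1 + 0.46·0.37·2
= 3.3302

E[P2] = 4.7508 (similar calculation)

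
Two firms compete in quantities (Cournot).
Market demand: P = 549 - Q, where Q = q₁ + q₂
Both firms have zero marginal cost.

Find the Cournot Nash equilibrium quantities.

q₁* = q₂* = 183.0; P* = 183.0

Work:
Profit: π_i = P·q_i = (a - q_i - q_j)·q_i
FOC: ∂π_i/∂q_i = a - 2q_i - q_j = 0
Reaction function: q_i = (549 - q_j)/2
Symmetry: q* = 549/3 = 183.0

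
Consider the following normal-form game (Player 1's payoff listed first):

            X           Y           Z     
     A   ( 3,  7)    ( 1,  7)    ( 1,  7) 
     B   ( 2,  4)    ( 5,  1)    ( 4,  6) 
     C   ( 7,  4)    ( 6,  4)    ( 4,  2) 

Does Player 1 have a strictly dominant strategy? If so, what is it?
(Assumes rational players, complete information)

No strictly dominant strategy exists for Player 1

Work:
A strategy strictly dominates another if it gives a strictly higher payoff against every opponent action. Compare each pair of P1's strategies column-by-column:
  A vs B: [3 vs 2, 1 vs 5, 1 vs 4] → A does not strictly dominate B (column Y: 1 ≤ 5)
  A vs C: [3 vs 7, 1 vs 6, 1 vs 4] → A does not strictly dominate C (column X: 3 ≤ 7)
  B vs A: [2 vs 3, 5 vs 1, 4 vs 1] → B does not strictly dominate A (column X: 2 ≤ 3)
  B vs C: [2 vs 7, 5 vs 6, 4 vs 4] → B does not strictly dominate C (column X: 2 ≤ 7)
  C vs A: [7 vs 3, 6 vs 1, 4 vs 1] → C strictly dominates A
  C vs B: [7 vs 2, 6 vs 5, 4 vs 4] → C does not strictly dominate B (column Z: 4 ≤ 4)
No single strategy strictly dominates all others → no strictly dominant strategy.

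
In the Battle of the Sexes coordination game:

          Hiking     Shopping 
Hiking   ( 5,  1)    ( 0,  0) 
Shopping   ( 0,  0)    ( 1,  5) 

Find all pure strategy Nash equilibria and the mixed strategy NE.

Pure NE: (Hiking, Hiking) and (Shopping, Shopping); Mixed NE: p = 0.8333, q = 0.1667

Work:
Check pure NE:
(Hiking, Hiking): (5, 1) - no unilateral deviation beneficial
(Shopping, Shopping): (1, 5) - no unilateral deviation beneficial
Mixed NE: P1 plays Hiking with p = 0.8333, P2 plays Hiking with q = 0.1667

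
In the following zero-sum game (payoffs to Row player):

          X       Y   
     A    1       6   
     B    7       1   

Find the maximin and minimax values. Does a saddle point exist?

Maximin = 1, Minimax = 6, Saddle: False

Work:
Row minimums: [1, 1] → maximin = 1
Column maximums: [7, 6] → minimax = 6
No saddle point (maximin ≠ minimax). Mixed strategy needed.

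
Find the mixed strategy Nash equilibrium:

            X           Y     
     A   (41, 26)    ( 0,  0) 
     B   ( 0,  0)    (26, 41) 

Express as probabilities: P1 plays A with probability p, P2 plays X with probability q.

p = 0.6119, q = 0.3881

Work:
Find probabilities that make opponent indifferent:
P2 chooses q to make P1 indifferent between A and B
P1 chooses p to make P2 indifferent between X and Y
Mixed NE: P1 plays (A: 0.6119, B: 0.3881), P2 plays (X: 0.3881, Y: 0.6119)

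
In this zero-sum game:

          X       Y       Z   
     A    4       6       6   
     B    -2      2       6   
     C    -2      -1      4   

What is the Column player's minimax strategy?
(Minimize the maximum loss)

Column should play X, value = 4

Work:
Column player minimizes Row's maximum payoff:
Column X: max payoff to Row = 4
Column Y: max payoff to Row = 6
Column Z: max payoff to Row = 6
Minimum is 4, achieved by column X.
Minimax strategy: X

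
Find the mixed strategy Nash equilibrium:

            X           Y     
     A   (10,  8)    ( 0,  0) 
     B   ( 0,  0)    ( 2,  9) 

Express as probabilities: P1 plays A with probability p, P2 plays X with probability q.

p = 0.5294, q = 0.1667

Work:
Find probabilities that make opponent indifferent:
P2 chooses q to make P1 indifferent between A and B
P1 chooses p to make P2 indifferent between X and Y
Mixed NE: P1 plays (A: 0.5294, B: 0.4706), P2 plays (X: 0.1667, Y: 0.8333)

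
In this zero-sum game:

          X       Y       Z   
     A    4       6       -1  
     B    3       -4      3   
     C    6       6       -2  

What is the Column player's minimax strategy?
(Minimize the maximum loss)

Column should play Z, value = 3

Work:
Column player minimizes Row's maximum payoff:
Column X: max payoff to Row = 6
Column Y: max payoff to Row = 6
Column Z: max payoff to Row = 3
Minimum is 3, achieved by column Z.
Minimax strategy: Z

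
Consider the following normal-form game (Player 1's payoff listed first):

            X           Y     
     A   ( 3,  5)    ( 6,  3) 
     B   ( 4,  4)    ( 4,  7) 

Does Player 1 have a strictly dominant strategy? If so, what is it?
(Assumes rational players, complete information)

No strictly dominant strategy exists for Player 1

Work:
A strategy strictly dominates another if it gives a strictly higher payoff against every opponent action. Compare each pair of P1's strategies column-by-column:
  A vs B: [3 vs 4, 6 vs 4] → A does not strictly dominate B (column X: 3 ≤ 4)
  B vs A: [4 vs 3, 4 vs 6] → B does not strictly dominate A (column Y: 4 ≤ 6)
No single strategy strictly dominates all others → no strictly dominant strategy.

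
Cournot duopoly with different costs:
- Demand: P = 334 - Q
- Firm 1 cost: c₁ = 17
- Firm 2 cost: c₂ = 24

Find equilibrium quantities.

q₁* = 108.0, q₂* = 101.0

Work:
Reaction: q₁ = (334 - 17 - q₂)/2
Reaction: q₂ = (334 - 24 - q₁)/2
Solve simultaneously:
q₁* = (334 - 2×17 + 24)/3 = 108.0
q₂* = (334 - 2×24 + 17)/3 = 101.0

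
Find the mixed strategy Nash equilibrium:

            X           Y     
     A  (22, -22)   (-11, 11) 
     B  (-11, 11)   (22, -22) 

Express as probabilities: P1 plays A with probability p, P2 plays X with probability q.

p = 0.5, q = 0.5

Work:
Find probabilities that make opponent indifferent:
P2 chooses q to make P1 indifferent between A and B
P1 chooses p to make P2 indifferent between X and Y
Mixed NE: P1 plays (A: 0.5, B: 0.5), P2 plays (X: 0.5, Y: 0.5)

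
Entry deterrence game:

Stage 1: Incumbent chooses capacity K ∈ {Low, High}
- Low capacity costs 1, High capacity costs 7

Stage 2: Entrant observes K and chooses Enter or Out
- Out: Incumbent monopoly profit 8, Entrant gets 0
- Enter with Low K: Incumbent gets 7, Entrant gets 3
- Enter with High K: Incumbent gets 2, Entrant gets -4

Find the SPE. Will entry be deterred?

SPE: (Low, Enter|Low, Out|High); Entry not deterred. Incumbent net profit = 6, Entrant gets 3

Work:
After Low K: Entrant enters (3 > 0)
After High K: Entrant stays out (-4 < 0)
Incumbent: Low → 7−1=6, High → 8−7=1
Incumbent chooses Low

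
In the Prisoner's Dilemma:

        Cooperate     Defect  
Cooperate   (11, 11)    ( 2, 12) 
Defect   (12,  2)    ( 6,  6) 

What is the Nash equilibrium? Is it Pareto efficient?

(Defect, Defect) is NE; not Pareto efficient

Work:
Defect dominates Cooperate for both players:
If P2 cooperates: Defect (12) > Cooperate (11)
If P2 defects: Defect (6) > Cooperate (2)
NE: (Defect, Defect) with payoff (6, 6)
But (Cooperate, Cooperate) = (11, 11) Pareto dominates (6, 6)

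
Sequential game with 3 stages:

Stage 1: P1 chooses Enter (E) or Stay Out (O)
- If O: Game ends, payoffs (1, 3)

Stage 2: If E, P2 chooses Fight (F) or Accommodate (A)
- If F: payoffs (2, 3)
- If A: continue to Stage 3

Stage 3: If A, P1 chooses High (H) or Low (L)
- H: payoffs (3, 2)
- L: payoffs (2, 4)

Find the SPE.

SPE: (E, F, H); Outcome (2, 3)

Work:
Stage 3: P1 chooses H (3 vs 2)
Stage 2: P2: F->3, A->2 (anticipating H). Choose F
Stage 1: P1: O->1, E->2 (anticipating F, H). Choose E
SPE path: E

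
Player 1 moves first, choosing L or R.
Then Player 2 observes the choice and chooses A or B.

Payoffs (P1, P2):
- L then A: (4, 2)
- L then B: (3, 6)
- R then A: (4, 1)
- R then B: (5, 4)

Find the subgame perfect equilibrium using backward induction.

P1 plays R, P2 plays B after L and B after R; Payoff (5, 4)

Work:
Backward induction:
After L: P2 chooses B → P1 gets 3
After R: P2 chooses B → P1 gets 5
P1 chooses R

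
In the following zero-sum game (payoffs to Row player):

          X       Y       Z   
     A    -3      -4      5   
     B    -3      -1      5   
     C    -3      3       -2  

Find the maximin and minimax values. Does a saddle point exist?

Maximin = -3, Minimax = -3, Saddle: True

Work:
Row minimums: [-4, -3, -3] → maximin = -3
Column maximums: [-3, 3, 5] → minimax = -3
Saddle point exists! Game value = -3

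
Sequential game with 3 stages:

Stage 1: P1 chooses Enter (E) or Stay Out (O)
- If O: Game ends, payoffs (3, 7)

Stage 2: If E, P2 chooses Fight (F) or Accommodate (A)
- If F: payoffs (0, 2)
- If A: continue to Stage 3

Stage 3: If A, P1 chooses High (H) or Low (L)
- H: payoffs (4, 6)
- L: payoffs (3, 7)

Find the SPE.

SPE: (E, A, H); Outcome (4, 6)

Work:
Stage 3: P1 chooses H (4 vs 3)
Stage 2: P2: F->2, A->6 (anticipating H). Choose A
Stage 1: P1: O->3, E->4 (anticipating A, H). Choose E
SPE path: E -> A -> H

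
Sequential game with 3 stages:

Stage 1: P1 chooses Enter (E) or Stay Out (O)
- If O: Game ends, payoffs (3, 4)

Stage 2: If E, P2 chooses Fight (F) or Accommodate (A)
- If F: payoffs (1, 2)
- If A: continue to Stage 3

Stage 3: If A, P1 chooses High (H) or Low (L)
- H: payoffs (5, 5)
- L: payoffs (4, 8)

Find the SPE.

SPE: (E, A, H); Outcome (5, 5)

Work:
Stage 3: P1 chooses H (5 vs 4)
Stage 2: P2: F->2, A->5 (anticipating H). Choose A
Stage 1: P1: O->3, E->5 (anticipating A, H). Choose E
SPE path: E -> A -> H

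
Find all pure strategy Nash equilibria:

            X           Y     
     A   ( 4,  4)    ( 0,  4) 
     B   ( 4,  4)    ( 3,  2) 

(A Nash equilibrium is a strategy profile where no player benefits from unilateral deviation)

Nash equilibrium: (A, X), (B, X)

Work:
Best responses:
  P1 vs X: payoffs [4, 4] → best response A/B (payoff 4)
  P1 vs Y: payoffs [0, 3] → best response B (payoff 3)
  P2 vs A: payoffs [4, 4] → best response X/Y (payoff 4)
  P2 vs B: payoffs [4, 2] → best response X (payoff 4)
Mutual best responses: (A,X), (B,X) → Nash equilibria.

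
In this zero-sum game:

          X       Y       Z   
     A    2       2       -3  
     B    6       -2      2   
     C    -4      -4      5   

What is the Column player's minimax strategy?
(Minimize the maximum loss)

Column should play Y, value = 2

Work:
Column player minimizes Row's maximum payoff:
Column X: max payoff to Row = 6
Column Y: max payoff to Row = 2
Column Z: max payoff to Row = 5
Minimum is 2, achieved by column Y.
Minimax strategy: Y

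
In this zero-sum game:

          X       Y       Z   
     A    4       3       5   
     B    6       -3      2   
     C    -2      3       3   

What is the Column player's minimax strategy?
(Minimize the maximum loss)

Column should play Y, value = 3

Work:
Column player minimizes Row's maximum payoff:
Column X: max payoff to Row = 6
Column Y: max payoff to Row = 3
Column Z: max payoff to Row = 5
Minimum is 3, achieved by column Y.
Minimax strategy: Y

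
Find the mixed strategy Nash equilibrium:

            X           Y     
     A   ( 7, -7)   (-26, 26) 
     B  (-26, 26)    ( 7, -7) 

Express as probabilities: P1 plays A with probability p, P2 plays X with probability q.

p = 0.5, q = 0.5

Work:
Find probabilities that make opponent indifferent:
P2 chooses q to make P1 indifferent between A and B
P1 chooses p to make P2 indifferent between X and Y
Mixed NE: P1 plays (A: 0.5, B: 0.5), P2 plays (X: 0.5, Y: 0.5)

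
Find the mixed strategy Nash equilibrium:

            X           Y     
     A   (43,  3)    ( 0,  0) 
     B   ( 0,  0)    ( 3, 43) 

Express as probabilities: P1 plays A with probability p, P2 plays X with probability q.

p = 0.9348, q = 0.0652

Work:
Find probabilities that make opponent indifferent:
P2 chooses q to make P1 indifferent between A and B
P1 chooses p to make P2 indifferent between X and Y
Mixed NE: P1 plays (A: 0.9348, B: 0.0652), P2 plays (X: 0.0652, Y: 0.9348)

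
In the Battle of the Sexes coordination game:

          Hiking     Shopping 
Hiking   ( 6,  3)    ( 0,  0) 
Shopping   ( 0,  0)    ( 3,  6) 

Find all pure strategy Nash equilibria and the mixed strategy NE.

Pure NE: (Hiking, Hiking) and (Shopping, Shopping); Mixed NE: p = 0.6667, q = 0.3333

Work:
Check pure NE:
(Hiking, Hiking): (6, 3) - no unilateral deviation beneficial
(Shopping, Shopping): (3, 6) - no unilateral deviation beneficial
Mixed NE: P1 plays Hiking with p = 0.6667, P2 plays Hiking with q = 0.3333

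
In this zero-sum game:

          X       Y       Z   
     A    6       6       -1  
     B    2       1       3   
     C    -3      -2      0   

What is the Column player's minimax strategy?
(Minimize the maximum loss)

Column should play Z, value = 3

Work:
Column player minimizes Row's maximum payoff:
Column X: max payoff to Row = 6
Column Y: max payoff to Row = 6
Column Z: max payoff to Row = 3
Minimum is 3, achieved by column Z.
Minimax strategy: Z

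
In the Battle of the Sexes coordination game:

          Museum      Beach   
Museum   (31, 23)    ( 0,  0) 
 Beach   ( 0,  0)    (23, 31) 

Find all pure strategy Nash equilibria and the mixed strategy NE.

Pure NE: (Museum, Museum) and (Beach, Beach); Mixed NE: p = 0.5741, q = 0.4259

Work:
Check pure NE:
(Museum, Museum): (31, 23) - no unilateral deviation beneficial
(Beach, Beach): (23, 31) - no unilateral deviation beneficial
Mixed NE: P1 plays Museum with p = 0.5741, P2 plays Museum with q = 0.4259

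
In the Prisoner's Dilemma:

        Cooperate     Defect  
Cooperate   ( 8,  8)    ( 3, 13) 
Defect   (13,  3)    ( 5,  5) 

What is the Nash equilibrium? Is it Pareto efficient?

(Defect, Defect) is NE; not Pareto efficient

Work:
Defect dominates Cooperate for both players:
If P2 cooperates: Defect (13) > Cooperate (8)
If P2 defects: Defect (5) > Cooperate (3)
NE: (Defect, Defect) with payoff (5, 5)
But (Cooperate, Cooperate) = (8, 8) Pareto dominates (5, 5)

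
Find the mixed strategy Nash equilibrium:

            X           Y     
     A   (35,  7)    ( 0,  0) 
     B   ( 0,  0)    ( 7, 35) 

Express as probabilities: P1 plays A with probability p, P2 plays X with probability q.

p = 0.8333, q = 0.1667

Work:
Find probabilities that make opponent indifferent:
P2 chooses q to make P1 indifferent between A and B
P1 chooses p to make P2 indifferent between X and Y
Mixed NE: P1 plays (A: 0.8333, B: 0.1667), P2 plays (X: 0.1667, Y: 0.8333)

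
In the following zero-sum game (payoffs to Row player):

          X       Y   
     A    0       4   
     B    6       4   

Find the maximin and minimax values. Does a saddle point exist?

Maximin = 4, Minimax = 4, Saddle: True

Work:
Row minimums: [0, 4] → maximin = 4
Column maximums: [6, 4] → minimax = 4
Saddle point exists! Game value = 4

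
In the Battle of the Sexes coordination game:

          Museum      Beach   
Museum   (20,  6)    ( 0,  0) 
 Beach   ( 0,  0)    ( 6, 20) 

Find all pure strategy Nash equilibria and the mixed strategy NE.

Pure NE: (Museum, Museum) and (Beach, Beach); Mixed NE: p = 0.7692, q = 0.2308

Work:
Check pure NE:
(Museum, Museum): (20, 6) - no unilateral deviation beneficial
(Beach, Beach): (6, 20) - no unilateral deviation beneficial
Mixed NE: P1 plays Museum with p = 0.7692, P2 plays Museum with q = 0.2308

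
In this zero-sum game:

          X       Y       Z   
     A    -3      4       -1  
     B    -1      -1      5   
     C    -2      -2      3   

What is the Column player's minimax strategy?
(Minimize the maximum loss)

Column should play X, value = -1

Work:
Column player minimizes Row's maximum payoff:
Column X: max payoff to Row = -1
Column Y: max payoff to Row = 4
Column Z: max payoff to Row = 5
Minimum is -1, achieved by column X.
Minimax strategy: X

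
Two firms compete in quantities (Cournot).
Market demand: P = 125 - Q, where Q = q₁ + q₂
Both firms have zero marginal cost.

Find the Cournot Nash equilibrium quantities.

q₁* = q₂* = 41.67; P* = 41.67

Work:
Profit: π_i = P·q_i = (a - q_i - q_j)·q_i
FOC: ∂π_i/∂q_i = a - 2q_i - q_j = 0
Reaction function: q_i = (125 - q_j)/2
Symmetry: q* = 125/3 = 41.67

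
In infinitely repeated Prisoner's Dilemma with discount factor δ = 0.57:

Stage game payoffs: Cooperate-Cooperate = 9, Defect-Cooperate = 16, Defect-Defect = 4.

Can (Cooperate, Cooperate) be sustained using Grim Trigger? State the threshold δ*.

δ* = 0.5833; since δ = 0.57 < 0.5833, cooperation cannot be sustained

Work:
For Grim Trigger:
Cooperate forever: 9/(1-δ)
Defect then punished: 16 + 4·δ/(1-δ)
Need: 9/(1-δ) ≥ 16 + 4·δ/(1-δ)
Solving: δ ≥ (T-R)/(T-P) = (16-9)/(16-4) = 0.5833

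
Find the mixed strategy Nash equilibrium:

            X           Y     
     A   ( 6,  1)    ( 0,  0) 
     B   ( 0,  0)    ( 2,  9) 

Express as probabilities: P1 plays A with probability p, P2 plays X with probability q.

p = 0.9, q = 0.25

Work:
Find probabilities that make opponent indifferent:
P2 chooses q to make P1 indifferent between A and B
P1 chooses p to make P2 indifferent between X and Y
Mixed NE: P1 plays (A: 0.9, B: 0.1), P2 plays (X: 0.25, Y: 0.75)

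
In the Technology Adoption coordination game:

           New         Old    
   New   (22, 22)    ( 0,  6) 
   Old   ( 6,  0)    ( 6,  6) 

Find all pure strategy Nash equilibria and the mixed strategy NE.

Pure NE: (New, New) and (Old, Old); Mixed NE: p = 0.2727, q = 0.2727

Work:
Check pure NE:
(New, New): (22, 22) - no unilateral deviation beneficial
(Old, Old): (6, 6) - no unilateral deviation beneficial
Mixed NE: P1 plays New with p = 0.2727, P2 plays New with q = 0.2727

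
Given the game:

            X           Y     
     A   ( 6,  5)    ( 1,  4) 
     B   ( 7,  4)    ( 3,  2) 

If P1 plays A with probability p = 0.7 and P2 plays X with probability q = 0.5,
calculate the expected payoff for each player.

E[P1] = 3.95, E[P2] = 4.05

Work:
E[P1] = p·q·π₁(A,X) + p·(1-q)·π₁(A,Y) + (1-p)·q·π₁(B,X) + (1-p)·(1-q)·π₁(B,Y)
= 0.7·0.5·6 + 0.7·0.5·1 + 0.3·0.5·7 + 0.3·0.5·3
= 3.95

E[P2] = 4.05 (similar calculation)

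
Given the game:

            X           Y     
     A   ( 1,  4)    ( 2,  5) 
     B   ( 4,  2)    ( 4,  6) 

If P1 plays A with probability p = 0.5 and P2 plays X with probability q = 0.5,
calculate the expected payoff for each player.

E[P1] = 2.75, E[P2] = 4.25

Work:
E[P1] = p·q·π₁(A,X) + p·(1-q)·π₁(A,Y) + (1-p)·q·π₁(B,X) + (1-p)·(1-q)·π₁(B,Y)
= 0.5·0.5·1 + 0.5·0.5·2 + 0.5·0.5·4 + 0.5·0.5·4
= 2.75

E[P2] = 4.25 (similar calculation)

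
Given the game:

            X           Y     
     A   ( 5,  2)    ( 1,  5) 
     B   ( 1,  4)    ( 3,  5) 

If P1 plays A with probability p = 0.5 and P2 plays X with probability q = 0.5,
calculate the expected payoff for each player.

E[P1] = 2.5, E[P2] = 4.0

Work:
E[P1] = p·q·π₁(A,X) + p·(1-q)·π₁(A,Y) + (1-p)·q·π₁(B,X) + (1-p)·(1-q)·π₁(B,Y)
= 0.5·0.5·5 + 0.5·0.5·1 + 0.5·0.5·1 + 0.5·0.5·3
= 2.5

E[P2] = 4.0 (similar calculation)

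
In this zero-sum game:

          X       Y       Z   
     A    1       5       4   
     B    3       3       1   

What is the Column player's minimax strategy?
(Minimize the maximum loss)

Column should play X, value = 3

Work:
Column player minimizes Row's maximum payoff:
Column X: max payoff to Row = 3
Column Y: max payoff to Row = 5
Column Z: max payoff to Row = 4
Minimum is 3, achieved by column X.
Minimax strategy: X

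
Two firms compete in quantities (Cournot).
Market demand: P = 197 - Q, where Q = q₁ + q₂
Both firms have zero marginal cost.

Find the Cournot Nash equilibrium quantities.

q₁* = q₂* = 65.67; P* = 65.67

Work:
Profit: π_i = P·q_i = (a - q_i - q_j)·q_i
FOC: ∂π_i/∂q_i = a - 2q_i - q_j = 0
Reaction function: q_i = (197 - q_j)/2
Symmetry: q* = 197/3 = 65.67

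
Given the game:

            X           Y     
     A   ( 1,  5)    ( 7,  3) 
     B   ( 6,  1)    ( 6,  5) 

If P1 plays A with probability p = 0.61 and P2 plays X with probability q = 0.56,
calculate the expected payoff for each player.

E[P1] = 4.5604, E[P2] = 3.5896

Work:
E[P1] = p·q·π₁(A,X) + p·(1-q)·π₁(A,Y) + (1-p)·q·π₁(B,X) + (1-p)·(1-q)·π₁(B,Y)
= 0.61·0.56·1 + 0.61·0.44·7 + 0.39·0.56·6 + 0.39·0.44·6
= 4.5604

E[P2] = 3.5896 (similar calculation)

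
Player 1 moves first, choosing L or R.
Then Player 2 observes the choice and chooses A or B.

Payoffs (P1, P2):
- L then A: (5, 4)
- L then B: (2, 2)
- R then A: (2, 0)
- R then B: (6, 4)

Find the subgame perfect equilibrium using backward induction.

P1 plays R, P2 plays A after L and B after R; Payoff (6, 4)

Work:
Backward induction:
After L: P2 chooses A → P1 gets 5
After R: P2 chooses B → P1 gets 6
P1 chooses R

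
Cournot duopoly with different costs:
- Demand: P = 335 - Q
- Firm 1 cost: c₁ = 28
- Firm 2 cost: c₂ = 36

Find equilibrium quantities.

q₁* = 105.0, q₂* = 97.0

Work:
Reaction: q₁ = (335 - 28 - q₂)/2
Reaction: q₂ = (335 - 36 - q₁)/2
Solve simultaneously:
q₁* = (335 - 2×28 + 36)/3 = 105.0
q₂* = (335 - 2×36 + 28)/3 = 97.0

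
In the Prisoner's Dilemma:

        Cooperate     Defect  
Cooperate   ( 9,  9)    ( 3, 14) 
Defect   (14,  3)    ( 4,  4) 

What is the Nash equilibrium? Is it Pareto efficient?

(Defect, Defect) is NE; not Pareto efficient

Work:
Defect dominates Cooperate for both players:
If P2 cooperates: Defect (14) > Cooperate (9)
If P2 defects: Defect (4) > Cooperate (3)
NE: (Defect, Defect) with payoff (4, 4)
But (Cooperate, Cooperate) = (9, 9) Pareto dominates (4, 4)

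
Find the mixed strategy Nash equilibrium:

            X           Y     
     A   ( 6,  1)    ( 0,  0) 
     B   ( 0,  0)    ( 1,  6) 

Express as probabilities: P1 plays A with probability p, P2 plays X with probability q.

p = 0.8571, q = 0.1429

Work:
Find probabilities that make opponent indifferent:
P2 chooses q to make P1 indifferent between A and B
P1 chooses p to make P2 indifferent between X and Y
Mixed NE: P1 plays (A: 0.8571, B: 0.1429), P2 plays (X: 0.1429, Y: 0.8571)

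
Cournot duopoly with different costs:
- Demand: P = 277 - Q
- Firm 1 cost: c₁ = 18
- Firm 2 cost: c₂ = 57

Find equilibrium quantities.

q₁* = 99.33, q₂* = 60.33

Work:
Reaction: q₁ = (277 - 18 - q₂)/2
Reaction: q₂ = (277 - 57 - q₁)/2
Solve simultaneously:
q₁* = (277 - 2×18 + 57)/3 = 99.33
q₂* = (277 - 2×57 + 18)/3 = 60.33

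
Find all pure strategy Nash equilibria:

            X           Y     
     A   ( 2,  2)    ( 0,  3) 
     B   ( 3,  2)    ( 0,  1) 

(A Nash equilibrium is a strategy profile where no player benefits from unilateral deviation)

Nash equilibrium: (A, Y), (B, X)

Work:
Best responses:
  P1 vs X: payoffs [2, 3] → best response B (payoff 3)
  P1 vs Y: payoffs [0, 0] → best response A/B (payoff 0)
  P2 vs A: payoffs [2, 3] → best response Y (payoff 3)
  P2 vs B: payoffs [2, 1] → best response X (payoff 2)
Mutual best responses: (A,Y), (B,X) → Nash equilibria.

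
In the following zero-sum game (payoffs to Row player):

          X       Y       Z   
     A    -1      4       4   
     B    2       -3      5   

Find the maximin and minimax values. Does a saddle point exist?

Maximin = -1, Minimax = 2, Saddle: False

Work:
Row minimums: [-1, -3] → maximin = -1
Column maximums: [2, 4, 5] → minimax = 2
No saddle point (maximin ≠ minimax). Mixed strategy needed.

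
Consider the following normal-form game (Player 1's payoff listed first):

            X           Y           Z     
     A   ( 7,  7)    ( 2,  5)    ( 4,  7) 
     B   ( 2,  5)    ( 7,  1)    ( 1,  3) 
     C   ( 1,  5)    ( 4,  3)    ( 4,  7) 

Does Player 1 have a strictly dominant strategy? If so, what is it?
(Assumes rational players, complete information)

No strictly dominant strategy exists for Player 1

Work:
A strategy strictly dominates another if it gives a strictly higher payoff against every opponent action. Compare each pair of P1's strategies column-by-column:
  A vs B: [7 vs 2, 2 vs 7, 4 vs 1] → A does not strictly dominate B (column Y: 2 ≤ 7)
  A vs C: [7 vs 1, 2 vs 4, 4 vs 4] → A does not strictly dominate C (column Y: 2 ≤ 4)
  B vs A: [2 vs 7, 7 vs 2, 1 vs 4] → B does not strictly dominate A (column X: 2 ≤ 7)
  B vs C: [2 vs 1, 7 vs 4, 1 vs 4] → B does not strictly dominate C (column Z: 1 ≤ 4)
  C vs A: [1 vs 7, 4 vs 2, 4 vs 4] → C does not strictly dominate A (column X: 1 ≤ 7)
  C vs B: [1 vs 2, 4 vs 7, 4 vs 1] → C does not strictly dominate B (column X: 1 ≤ 2)
No single strategy strictly dominates all others → no strictly dominant strategy.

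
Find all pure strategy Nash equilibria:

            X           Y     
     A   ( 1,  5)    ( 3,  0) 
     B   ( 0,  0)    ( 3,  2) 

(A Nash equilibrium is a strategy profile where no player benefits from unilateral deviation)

Nash equilibrium: (A, X), (B, Y)

Work:
Best responses:
  P1 vs X: payoffs [1, 0] → best response A (payoff 1)
  P1 vs Y: payoffs [3, 3] → best response A/B (payoff 3)
  P2 vs A: payoffs [5, 0] → best response X (payoff 5)
  P2 vs B: payoffs [0, 2] → best response Y (payoff 2)
Mutual best responses: (A,X), (B,Y) → Nash equilibria.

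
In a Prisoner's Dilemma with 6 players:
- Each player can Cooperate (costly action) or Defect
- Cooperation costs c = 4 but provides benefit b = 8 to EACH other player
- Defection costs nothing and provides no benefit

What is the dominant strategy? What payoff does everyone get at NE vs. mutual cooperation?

Dominant: Defect; NE payoff = 0; Coop payoff = 36

Work:
Defect dominates (saves cost c = 4, benefit to others is external)
NE: All defect → everyone gets 0
If all cooperate: each receives (5)×8 - 4 = 36
Social dilemma: 36 > 0 but NE gives 0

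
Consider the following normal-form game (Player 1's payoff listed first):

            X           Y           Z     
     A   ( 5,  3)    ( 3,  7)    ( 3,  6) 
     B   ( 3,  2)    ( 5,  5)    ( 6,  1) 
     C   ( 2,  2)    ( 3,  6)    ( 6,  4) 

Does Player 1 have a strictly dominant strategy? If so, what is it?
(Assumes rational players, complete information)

No strictly dominant strategy exists for Player 1

Work:
A strategy strictly dominates another if it gives a strictly higher payoff against every opponent action. Compare each pair of P1's strategies column-by-column:
  A vs B: [5 vs 3, 3 vs 5, 3 vs 6] → A does not strictly dominate B (column Y: 3 ≤ 5)
  A vs C: [5 vs 2, 3 vs 3, 3 vs 6] → A does not strictly dominate C (column Y: 3 ≤ 3)
  B vs A: [3 vs 5, 5 vs 3, 6 vs 3] → B does not strictly dominate A (column X: 3 ≤ 5)
  B vs C: [3 vs 2, 5 vs 3, 6 vs 6] → B does not strictly dominate C (column Z: 6 ≤ 6)
  C vs A: [2 vs 5, 3 vs 3, 6 vs 3] → C does not strictly dominate A (column X: 2 ≤ 5)
  C vs B: [2 vs 3, 3 vs 5, 6 vs 6] → C does not strictly dominate B (column X: 2 ≤ 3)
No single strategy strictly dominates all others → no strictly dominant strategy.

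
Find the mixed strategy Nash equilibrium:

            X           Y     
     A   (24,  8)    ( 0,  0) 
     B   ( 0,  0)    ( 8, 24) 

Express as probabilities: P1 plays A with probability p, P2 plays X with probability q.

p = 0.75, q = 0.25

Work:
Find probabilities that make opponent indifferent:
P2 chooses q to make P1 indifferent between A and B
P1 chooses p to make P2 indifferent between X and Y
Mixed NE: P1 plays (A: 0.75, B: 0.25), P2 plays (X: 0.25, Y: 0.75)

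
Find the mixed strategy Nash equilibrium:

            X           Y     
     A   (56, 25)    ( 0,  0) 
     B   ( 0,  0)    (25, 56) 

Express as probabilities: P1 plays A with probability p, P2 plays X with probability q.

p = 0.6914, q = 0.3086

Work:
Find probabilities that make opponent indifferent:
P2 chooses q to make P1 indifferent between A and B
P1 chooses p to make P2 indifferent between X and Y
Mixed NE: P1 plays (A: 0.6914, B: 0.3086), P2 plays (X: 0.3086, Y: 0.6914)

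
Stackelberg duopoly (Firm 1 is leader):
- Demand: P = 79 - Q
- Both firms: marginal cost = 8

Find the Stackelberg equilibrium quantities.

q₁* (leader) = 35.5, q₂* (follower) = 17.75

Work:
Follower's reaction: q₂ = (a - c - q₁)/2
Leader substitutes: π₁ = q₁·(a - q₁ - (a-c-q₁)/2 - c)
FOC: q₁* = (79 - 8)/2 = 35.50
Then: q₂* = (79 - 8 - 35.5)/2 = 17.75
Leader has first-mover advantage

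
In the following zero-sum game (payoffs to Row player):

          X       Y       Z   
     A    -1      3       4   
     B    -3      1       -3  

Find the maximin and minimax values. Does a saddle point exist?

Maximin = -1, Minimax = -1, Saddle: True

Work:
Row minimums: [-1, -3] → maximin = -1
Column maximums: [-1, 3, 4] → minimax = -1
Saddle point exists! Game value = -1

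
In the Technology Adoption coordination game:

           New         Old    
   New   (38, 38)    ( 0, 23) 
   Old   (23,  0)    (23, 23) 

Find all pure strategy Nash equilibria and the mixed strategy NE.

Pure NE: (New, New) and (Old, Old); Mixed NE: p = 0.6053, q = 0.6053

Work:
Check pure NE:
(New, New): (38, 38) - no unilateral deviation beneficial
(Old, Old): (23, 23) - no unilateral deviation beneficial
Mixed NE: P1 plays New with p = 0.6053, P2 plays New with q = 0.6053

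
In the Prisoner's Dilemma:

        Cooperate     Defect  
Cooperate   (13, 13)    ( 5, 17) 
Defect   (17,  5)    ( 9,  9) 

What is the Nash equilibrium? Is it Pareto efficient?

(Defect, Defect) is NE; not Pareto efficient

Work:
Defect dominates Cooperate for both players:
If P2 cooperates: Defect (17) > Cooperate (13)
If P2 defects: Defect (9) > Cooperate (5)
NE: (Defect, Defect) with payoff (9, 9)
But (Cooperate, Cooperate) = (13, 13) Pareto dominates (9, 9)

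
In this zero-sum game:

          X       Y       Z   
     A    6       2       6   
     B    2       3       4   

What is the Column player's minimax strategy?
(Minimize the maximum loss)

Column should play Y, value = 3

Work:
Column player minimizes Row's maximum payoff:
Column X: max payoff to Row = 6
Column Y: max payoff to Row = 3
Column Z: max payoff to Row = 6
Minimum is 3, achieved by column Y.
Minimax strategy: Y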